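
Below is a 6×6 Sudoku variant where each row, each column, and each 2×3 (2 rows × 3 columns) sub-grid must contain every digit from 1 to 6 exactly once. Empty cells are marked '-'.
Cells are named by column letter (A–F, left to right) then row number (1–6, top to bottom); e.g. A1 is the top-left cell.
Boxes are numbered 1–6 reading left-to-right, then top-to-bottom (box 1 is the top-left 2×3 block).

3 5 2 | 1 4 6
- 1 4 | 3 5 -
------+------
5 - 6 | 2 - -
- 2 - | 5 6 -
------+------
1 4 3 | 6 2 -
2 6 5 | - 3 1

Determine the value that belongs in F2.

Row 2 already contains {1, 3, 4, 5}.
Column F already contains {1, 6}.
Its 2×3 block (box 2) already contains {1, 3, 4, 5, 6}.
The only value from 1–6 not eliminated is 2, so F2 = 2.

2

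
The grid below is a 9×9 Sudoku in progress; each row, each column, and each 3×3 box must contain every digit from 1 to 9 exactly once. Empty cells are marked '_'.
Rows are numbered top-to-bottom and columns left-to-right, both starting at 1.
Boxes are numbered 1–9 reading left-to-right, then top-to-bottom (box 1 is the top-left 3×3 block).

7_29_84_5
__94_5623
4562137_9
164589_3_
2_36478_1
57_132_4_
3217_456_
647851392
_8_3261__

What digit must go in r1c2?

3

Cell r1c2 itself could take any of {1, 3} by direct elimination.
Consider where 3 can go in column 2.
r2c2 is out (row 2 already has a 3).
r5c2 is out (row 5 already has a 3).
So the only cell in column 2 that can hold 3 is r1c2.
Therefore r1c2 = 3.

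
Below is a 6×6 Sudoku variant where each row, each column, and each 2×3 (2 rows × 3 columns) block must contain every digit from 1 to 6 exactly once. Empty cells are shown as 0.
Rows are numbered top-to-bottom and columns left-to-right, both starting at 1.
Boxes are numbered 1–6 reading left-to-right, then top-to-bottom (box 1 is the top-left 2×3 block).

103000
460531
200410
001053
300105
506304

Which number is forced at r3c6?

Row 3 already contains {1, 2, 4}.
Column 6 already contains {1, 3, 4, 5}.
Its 2×3 block (box 4) already contains {1, 3, 4, 5}.
The only value from 1–6 not eliminated is 6, so r3c6 = 6.

6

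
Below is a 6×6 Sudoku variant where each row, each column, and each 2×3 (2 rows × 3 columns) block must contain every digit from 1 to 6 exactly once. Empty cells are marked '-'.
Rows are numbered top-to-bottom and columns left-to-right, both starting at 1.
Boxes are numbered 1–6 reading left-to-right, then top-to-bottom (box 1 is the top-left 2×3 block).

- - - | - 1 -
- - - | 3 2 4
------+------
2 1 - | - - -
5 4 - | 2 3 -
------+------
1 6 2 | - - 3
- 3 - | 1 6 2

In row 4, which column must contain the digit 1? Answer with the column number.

Consider where 1 can go in row 4.
r4c3 is out (box 3 already has a 1).
So the only cell in row 4 that can hold 1 is r4c6.
That is column 6.

6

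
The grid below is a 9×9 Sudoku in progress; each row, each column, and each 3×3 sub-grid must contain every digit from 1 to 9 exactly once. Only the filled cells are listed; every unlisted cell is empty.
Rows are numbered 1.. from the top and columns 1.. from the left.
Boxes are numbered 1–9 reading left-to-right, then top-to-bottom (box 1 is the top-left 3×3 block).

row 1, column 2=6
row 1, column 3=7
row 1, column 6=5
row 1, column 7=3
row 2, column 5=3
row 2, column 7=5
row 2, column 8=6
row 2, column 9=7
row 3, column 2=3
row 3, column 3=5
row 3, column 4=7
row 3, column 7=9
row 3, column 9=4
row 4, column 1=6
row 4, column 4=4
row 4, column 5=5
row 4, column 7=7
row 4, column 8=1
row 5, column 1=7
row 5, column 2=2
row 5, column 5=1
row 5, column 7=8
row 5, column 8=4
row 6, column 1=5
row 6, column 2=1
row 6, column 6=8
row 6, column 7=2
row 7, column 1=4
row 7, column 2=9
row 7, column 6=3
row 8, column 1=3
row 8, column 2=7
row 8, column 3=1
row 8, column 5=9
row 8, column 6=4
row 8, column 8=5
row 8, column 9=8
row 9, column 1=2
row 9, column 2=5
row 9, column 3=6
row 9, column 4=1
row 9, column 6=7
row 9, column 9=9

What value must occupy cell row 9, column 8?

3

Row 9 already contains {1, 2, 5, 6, 7, 9}.
Column 8 already contains {1, 4, 5, 6}.
Its 3×3 block (box 9) already contains {5, 8, 9}.
The only value from 1–9 not eliminated is 3, so row 9, column 8 = 3.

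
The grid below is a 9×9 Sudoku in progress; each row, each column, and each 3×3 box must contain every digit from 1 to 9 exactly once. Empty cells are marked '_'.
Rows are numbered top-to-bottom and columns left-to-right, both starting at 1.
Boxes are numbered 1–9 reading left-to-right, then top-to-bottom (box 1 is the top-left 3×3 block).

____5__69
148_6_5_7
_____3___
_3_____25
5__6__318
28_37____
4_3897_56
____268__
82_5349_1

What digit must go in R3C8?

8

Cell R3C8 itself could take any of {4, 8} by direct elimination.
Consider where 8 can go in column 8.
R2C8 is out (row 2 already has a 8).
R6C8 is out (row 6 already has a 8).
R8C8 is out (row 8 already has a 8).
R9C8 is out (row 9 already has a 8).
So the only cell in column 8 that can hold 8 is R3C8.
Therefore R3C8 = 8.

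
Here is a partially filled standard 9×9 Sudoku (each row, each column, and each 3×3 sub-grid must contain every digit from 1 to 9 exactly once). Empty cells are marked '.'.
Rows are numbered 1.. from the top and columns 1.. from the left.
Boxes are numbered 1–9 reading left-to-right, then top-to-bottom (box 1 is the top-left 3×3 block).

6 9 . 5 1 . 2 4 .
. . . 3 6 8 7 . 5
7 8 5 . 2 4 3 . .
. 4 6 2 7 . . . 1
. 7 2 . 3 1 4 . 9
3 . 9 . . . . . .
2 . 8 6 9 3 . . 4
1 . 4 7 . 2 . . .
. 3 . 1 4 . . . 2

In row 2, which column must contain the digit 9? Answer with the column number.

8

Consider where 9 can go in row 2.
row 2, column 1 is out (box 1 already has a 9).
row 2, column 2 is out (column 2 already has a 9).
row 2, column 3 is out (column 3 already has a 9).
So the only cell in row 2 that can hold 9 is row 2, column 8.
That is column 8.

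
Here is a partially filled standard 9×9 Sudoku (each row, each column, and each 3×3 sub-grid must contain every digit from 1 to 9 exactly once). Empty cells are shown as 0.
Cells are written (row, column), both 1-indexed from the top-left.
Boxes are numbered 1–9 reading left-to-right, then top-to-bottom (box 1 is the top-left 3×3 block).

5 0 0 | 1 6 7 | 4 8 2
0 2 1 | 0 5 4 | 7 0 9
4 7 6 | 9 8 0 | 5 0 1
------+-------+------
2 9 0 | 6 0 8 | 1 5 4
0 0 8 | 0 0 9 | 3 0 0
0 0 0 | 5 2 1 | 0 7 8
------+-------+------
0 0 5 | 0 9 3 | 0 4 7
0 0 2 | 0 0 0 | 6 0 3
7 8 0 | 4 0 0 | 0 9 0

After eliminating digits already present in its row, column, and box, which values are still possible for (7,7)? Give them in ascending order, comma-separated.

Row 7 already contains {3, 4, 5, 7, 9}.
Column 7 already contains {1, 3, 4, 5, 6, 7}.
Its 3×3 block (box 9) already contains {3, 4, 6, 7, 9}.
Removing those from 1–9 leaves {2, 8} as the candidates for (7,7).

2,8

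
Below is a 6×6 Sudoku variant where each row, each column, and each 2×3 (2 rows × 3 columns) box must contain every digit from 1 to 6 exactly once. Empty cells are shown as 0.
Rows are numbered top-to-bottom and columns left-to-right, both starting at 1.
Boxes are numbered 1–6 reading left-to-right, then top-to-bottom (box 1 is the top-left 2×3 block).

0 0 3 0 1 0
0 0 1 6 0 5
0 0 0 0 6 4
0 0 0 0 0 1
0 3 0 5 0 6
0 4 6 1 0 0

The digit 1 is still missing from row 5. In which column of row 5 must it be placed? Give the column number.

1

Consider where 1 can go in row 5.
R5C3 is out (column 3 already has a 1).
R5C5 is out (column 5 already has a 1).
So the only cell in row 5 that can hold 1 is R5C1.
That is column 1.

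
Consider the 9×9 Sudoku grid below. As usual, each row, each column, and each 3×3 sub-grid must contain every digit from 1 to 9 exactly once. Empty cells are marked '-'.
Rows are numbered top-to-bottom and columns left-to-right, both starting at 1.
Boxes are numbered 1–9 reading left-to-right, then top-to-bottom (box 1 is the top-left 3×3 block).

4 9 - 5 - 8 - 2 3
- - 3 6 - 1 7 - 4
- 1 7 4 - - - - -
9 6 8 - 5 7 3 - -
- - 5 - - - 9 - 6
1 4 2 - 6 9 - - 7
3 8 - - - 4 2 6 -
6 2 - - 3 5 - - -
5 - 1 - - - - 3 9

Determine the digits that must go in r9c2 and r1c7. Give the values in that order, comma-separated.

7,1

For r9c2:
  Row 9 already contains {1, 3, 5, 9}.
  Column 2 already contains {1, 2, 4, 6, 8, 9}.
  Its 3×3 block (box 7) already contains {1, 2, 3, 5, 6, 8}.
  The only value from 1–9 not eliminated is 7, so r9c2 = 7.
For r1c7:
  Consider where 1 can go in box 3.
  r2c8 is out (row 2 already has a 1).
  r3c7 is out (row 3 already has a 1).
  r3c8 is out (row 3 already has a 1).
  r3c9 is out (row 3 already has a 1).
  So the only cell in box 3 that can hold 1 is r1c7.
  So r1c7 = 1.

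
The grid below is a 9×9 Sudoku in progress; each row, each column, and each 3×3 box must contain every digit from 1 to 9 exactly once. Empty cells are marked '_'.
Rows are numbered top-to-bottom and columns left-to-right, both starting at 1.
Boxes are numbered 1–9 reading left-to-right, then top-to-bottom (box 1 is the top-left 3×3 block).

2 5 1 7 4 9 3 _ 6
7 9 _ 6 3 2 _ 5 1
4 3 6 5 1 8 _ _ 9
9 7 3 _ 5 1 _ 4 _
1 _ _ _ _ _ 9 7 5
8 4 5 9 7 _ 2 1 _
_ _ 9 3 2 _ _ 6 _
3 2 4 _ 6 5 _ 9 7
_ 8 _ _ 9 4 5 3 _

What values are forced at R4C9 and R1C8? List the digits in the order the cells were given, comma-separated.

8,8

For R4C9:
  Row 4 already contains {1, 3, 4, 5, 7, 9}.
  Column 9 already contains {1, 5, 6, 7, 9}.
  Its 3×3 block (box 6) already contains {1, 2, 4, 5, 7, 9}.
  The only value from 1–9 not eliminated is 8, so R4C9 = 8.
For R1C8:
  Row 1 already contains {1, 2, 3, 4, 5, 6, 7, 9}.
  Column 8 already contains {1, 3, 4, 5, 6, 7, 9}.
  Its 3×3 block (box 3) already contains {1, 3, 5, 6, 9}.
  The only value from 1–9 not eliminated is 8, so R1C8 = 8.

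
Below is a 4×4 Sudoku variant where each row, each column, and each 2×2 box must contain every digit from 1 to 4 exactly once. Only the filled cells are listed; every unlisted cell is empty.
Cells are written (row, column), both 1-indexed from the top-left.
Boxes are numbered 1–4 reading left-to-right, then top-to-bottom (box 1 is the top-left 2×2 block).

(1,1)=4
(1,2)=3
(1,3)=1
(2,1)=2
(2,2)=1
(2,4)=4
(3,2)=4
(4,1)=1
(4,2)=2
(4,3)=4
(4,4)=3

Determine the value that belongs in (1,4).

2

Row 1 already contains {1, 3, 4}.
Column 4 already contains {3, 4}.
Its 2×2 block (box 2) already contains {1, 4}.
The only value from 1–4 not eliminated is 2, so (1,4) = 2.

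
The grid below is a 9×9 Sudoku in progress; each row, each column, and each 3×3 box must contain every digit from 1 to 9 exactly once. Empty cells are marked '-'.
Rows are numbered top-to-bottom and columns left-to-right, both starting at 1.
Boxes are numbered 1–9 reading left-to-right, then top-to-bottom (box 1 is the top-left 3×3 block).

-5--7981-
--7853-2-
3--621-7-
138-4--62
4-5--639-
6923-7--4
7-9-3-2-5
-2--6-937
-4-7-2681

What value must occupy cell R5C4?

2

Cell R5C4 itself could take any of {1, 2} by direct elimination.
Consider where 2 can go in row 5.
R5C2 is out (column 2 already has a 2).
R5C5 is out (column 5 already has a 2).
R5C9 is out (column 9 already has a 2).
So the only cell in row 5 that can hold 2 is R5C4.
Therefore R5C4 = 2.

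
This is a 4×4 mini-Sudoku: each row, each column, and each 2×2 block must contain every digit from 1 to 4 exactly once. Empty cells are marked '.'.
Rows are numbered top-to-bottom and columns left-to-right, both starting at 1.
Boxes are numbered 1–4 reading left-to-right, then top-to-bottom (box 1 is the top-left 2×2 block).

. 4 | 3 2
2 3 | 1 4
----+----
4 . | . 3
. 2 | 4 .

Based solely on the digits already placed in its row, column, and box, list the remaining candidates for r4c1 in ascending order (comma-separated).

1,3

Row 4 already contains {2, 4}.
Column 1 already contains {2, 4}.
Its 2×2 block (box 3) already contains {2, 4}.
Removing those from 1–4 leaves {1, 3} as the candidates for r4c1.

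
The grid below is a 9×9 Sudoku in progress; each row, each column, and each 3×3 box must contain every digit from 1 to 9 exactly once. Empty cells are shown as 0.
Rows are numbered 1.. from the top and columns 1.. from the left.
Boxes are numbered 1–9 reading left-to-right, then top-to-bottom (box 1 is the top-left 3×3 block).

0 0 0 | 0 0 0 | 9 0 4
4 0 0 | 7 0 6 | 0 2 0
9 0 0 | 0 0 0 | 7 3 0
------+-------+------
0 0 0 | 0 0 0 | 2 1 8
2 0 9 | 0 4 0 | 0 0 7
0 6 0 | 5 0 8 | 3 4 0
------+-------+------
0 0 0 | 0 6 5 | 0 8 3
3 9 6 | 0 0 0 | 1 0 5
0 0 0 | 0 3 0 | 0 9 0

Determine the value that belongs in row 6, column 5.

Cell row 6, column 5 itself could take any of {1, 2, 7, 9} by direct elimination.
Consider where 2 can go in box 5.
row 4, column 4 is out (row 4 already has a 2).
row 4, column 5 is out (row 4 already has a 2).
row 4, column 6 is out (row 4 already has a 2).
row 5, column 4 is out (row 5 already has a 2).
row 5, column 6 is out (row 5 already has a 2).
So the only cell in box 5 that can hold 2 is row 6, column 5.
Therefore row 6, column 5 = 2.

2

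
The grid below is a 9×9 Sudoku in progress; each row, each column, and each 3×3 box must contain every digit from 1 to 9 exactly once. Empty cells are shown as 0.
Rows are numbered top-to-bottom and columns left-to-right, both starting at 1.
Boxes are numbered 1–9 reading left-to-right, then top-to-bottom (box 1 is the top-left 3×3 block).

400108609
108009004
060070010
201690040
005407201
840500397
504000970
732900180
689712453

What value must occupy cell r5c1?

3

Cell r5c1 itself could take any of {3, 9} by direct elimination.
Consider where 3 can go in box 4.
r4c2 is out (column 2 already has a 3).
r5c2 is out (column 2 already has a 3).
r6c3 is out (row 6 already has a 3).
So the only cell in box 4 that can hold 3 is r5c1.
Therefore r5c1 = 3.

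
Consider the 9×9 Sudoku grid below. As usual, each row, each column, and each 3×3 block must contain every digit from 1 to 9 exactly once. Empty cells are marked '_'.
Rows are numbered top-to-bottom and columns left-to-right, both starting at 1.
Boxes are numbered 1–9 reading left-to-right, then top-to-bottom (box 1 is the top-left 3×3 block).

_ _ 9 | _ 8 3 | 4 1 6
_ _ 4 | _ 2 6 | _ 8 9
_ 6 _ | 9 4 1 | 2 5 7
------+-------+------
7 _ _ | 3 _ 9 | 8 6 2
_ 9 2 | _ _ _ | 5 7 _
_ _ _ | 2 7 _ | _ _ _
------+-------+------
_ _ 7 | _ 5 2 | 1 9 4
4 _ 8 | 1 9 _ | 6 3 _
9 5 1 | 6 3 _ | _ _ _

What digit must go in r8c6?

Row 8 already contains {1, 3, 4, 6, 8, 9}.
Column 6 already contains {1, 2, 3, 6, 9}.
Its 3×3 block (box 8) already contains {1, 2, 3, 5, 6, 9}.
The only value from 1–9 not eliminated is 7, so r8c6 = 7.

7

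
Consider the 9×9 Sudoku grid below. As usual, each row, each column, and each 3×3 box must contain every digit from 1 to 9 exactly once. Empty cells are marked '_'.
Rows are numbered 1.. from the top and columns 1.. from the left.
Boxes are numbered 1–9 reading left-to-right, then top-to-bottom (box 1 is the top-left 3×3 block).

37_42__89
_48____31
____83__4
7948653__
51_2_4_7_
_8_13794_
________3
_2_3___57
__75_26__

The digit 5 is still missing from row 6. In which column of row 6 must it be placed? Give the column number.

9

Consider where 5 can go in row 6.
row 6, column 1 is out (column 1 already has a 5).
row 6, column 3 is out (box 4 already has a 5).
So the only cell in row 6 that can hold 5 is row 6, column 9.
That is column 9.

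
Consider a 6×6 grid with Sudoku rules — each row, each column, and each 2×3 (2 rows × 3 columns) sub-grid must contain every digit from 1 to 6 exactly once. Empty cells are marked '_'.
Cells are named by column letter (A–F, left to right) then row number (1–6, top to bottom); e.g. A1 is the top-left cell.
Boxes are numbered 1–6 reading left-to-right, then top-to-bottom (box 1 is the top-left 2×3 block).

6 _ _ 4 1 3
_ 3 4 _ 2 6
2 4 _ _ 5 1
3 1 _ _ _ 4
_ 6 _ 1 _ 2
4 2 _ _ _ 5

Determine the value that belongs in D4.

Cell D4 itself could take any of {2, 6} by direct elimination.
Consider where 2 can go in row 4.
C4 is out (box 3 already has a 2).
E4 is out (column E already has a 2).
So the only cell in row 4 that can hold 2 is D4.
Therefore D4 = 2.

2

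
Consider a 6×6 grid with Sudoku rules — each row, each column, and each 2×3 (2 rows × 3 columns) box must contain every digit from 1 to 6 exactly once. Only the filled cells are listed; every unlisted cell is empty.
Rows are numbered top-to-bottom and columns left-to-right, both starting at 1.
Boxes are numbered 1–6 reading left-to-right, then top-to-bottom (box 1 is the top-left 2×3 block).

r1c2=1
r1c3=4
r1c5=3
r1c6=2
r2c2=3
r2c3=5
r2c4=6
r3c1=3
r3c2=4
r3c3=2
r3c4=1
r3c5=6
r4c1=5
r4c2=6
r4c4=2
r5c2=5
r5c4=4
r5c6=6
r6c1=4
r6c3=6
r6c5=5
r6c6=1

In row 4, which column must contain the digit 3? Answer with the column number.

Consider where 3 can go in row 4.
r4c3 is out (box 3 already has a 3).
r4c5 is out (column 5 already has a 3).
So the only cell in row 4 that can hold 3 is r4c6.
That is column 6.

6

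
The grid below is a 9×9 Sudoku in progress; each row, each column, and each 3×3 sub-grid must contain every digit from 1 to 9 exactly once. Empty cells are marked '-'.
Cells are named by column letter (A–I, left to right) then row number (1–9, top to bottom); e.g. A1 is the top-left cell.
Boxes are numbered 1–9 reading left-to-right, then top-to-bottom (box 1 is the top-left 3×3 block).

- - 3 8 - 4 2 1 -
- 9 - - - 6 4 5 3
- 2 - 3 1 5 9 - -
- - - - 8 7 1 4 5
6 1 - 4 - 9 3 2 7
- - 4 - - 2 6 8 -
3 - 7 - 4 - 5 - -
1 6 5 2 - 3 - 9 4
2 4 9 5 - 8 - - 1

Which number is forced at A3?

4

Cell A3 itself could take any of {4, 7, 8} by direct elimination.
Consider where 4 can go in box 1.
A1 is out (row 1 already has a 4).
B1 is out (row 1 already has a 4).
A2 is out (row 2 already has a 4).
C2 is out (row 2 already has a 4).
C3 is out (column C already has a 4).
So the only cell in box 1 that can hold 4 is A3.
Therefore A3 = 4.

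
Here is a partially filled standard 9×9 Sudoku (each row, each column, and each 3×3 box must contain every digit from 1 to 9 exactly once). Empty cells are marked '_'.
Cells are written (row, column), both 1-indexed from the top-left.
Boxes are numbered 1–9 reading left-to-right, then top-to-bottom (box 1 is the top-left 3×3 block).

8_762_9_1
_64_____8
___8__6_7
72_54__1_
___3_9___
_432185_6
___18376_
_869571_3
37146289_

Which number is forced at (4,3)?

8

Cell (4,3) itself could take any of {8, 9} by direct elimination.
Consider where 8 can go in row 4.
(4,6) is out (column 6 already has a 8).
(4,7) is out (column 7 already has a 8).
(4,9) is out (column 9 already has a 8).
So the only cell in row 4 that can hold 8 is (4,3).
Therefore (4,3) = 8.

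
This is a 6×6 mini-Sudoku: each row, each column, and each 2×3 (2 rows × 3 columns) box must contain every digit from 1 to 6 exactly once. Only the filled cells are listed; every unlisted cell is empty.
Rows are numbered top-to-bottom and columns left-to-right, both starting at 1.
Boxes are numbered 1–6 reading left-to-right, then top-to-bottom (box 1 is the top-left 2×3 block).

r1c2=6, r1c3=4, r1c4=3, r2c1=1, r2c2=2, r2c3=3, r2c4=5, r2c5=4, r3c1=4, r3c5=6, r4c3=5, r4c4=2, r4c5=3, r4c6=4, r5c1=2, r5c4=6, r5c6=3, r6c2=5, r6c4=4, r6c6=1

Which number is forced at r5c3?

1

Row 5 already contains {2, 3, 6}.
Column 3 already contains {3, 4, 5}.
Its 2×3 block (box 5) already contains {2, 5}.
The only value from 1–6 not eliminated is 1, so r5c3 = 1.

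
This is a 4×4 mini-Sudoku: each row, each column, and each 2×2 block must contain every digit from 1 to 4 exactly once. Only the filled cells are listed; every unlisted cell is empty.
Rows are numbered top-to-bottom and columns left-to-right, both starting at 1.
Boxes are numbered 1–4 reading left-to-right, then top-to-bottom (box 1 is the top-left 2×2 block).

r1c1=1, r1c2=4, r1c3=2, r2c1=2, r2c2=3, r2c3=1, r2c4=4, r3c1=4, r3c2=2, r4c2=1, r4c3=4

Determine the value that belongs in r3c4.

Cell r3c4 itself could take any of {1, 3} by direct elimination.
Consider where 1 can go in box 4.
r3c3 is out (column 3 already has a 1).
r4c4 is out (row 4 already has a 1).
So the only cell in box 4 that can hold 1 is r3c4.
Therefore r3c4 = 1.

1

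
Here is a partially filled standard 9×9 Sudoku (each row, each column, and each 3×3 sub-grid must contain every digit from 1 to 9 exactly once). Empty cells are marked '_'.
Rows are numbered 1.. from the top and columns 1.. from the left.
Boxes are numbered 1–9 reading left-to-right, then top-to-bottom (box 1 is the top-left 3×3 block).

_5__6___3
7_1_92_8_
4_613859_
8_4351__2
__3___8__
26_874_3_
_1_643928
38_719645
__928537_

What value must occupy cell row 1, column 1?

Row 1 already contains {3, 5, 6}.
Column 1 already contains {2, 3, 4, 7, 8}.
Its 3×3 block (box 1) already contains {1, 4, 5, 6, 7}.
The only value from 1–9 not eliminated is 9, so row 1, column 1 = 9.

9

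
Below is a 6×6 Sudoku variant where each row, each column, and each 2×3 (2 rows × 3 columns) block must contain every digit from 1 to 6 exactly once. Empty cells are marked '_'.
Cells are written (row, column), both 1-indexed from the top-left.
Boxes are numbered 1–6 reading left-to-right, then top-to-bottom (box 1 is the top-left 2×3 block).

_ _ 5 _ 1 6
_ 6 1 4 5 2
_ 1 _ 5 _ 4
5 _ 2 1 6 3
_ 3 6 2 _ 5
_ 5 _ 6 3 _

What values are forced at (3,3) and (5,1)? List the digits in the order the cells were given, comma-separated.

3,1

For (3,3):
  Row 3 already contains {1, 4, 5}.
  Column 3 already contains {1, 2, 5, 6}.
  Its 2×3 block (box 3) already contains {1, 2, 5}.
  The only value from 1–6 not eliminated is 3, so (3,3) = 3.
For (5,1):
  Consider where 1 can go in row 5.
  (5,5) is out (column 5 already has a 1).
  So the only cell in row 5 that can hold 1 is (5,1).
  So (5,1) = 1.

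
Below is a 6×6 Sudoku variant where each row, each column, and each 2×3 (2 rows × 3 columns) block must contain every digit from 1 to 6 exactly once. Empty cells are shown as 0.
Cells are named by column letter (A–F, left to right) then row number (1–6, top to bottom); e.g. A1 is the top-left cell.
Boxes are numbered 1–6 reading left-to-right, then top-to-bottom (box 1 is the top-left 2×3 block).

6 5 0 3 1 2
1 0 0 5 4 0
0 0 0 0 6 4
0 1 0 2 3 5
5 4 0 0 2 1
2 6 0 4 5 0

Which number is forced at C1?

Row 1 already contains {1, 2, 3, 5, 6}.
Column C already contains {}.
Its 2×3 block (box 1) already contains {1, 5, 6}.
The only value from 1–6 not eliminated is 4, so C1 = 4.

4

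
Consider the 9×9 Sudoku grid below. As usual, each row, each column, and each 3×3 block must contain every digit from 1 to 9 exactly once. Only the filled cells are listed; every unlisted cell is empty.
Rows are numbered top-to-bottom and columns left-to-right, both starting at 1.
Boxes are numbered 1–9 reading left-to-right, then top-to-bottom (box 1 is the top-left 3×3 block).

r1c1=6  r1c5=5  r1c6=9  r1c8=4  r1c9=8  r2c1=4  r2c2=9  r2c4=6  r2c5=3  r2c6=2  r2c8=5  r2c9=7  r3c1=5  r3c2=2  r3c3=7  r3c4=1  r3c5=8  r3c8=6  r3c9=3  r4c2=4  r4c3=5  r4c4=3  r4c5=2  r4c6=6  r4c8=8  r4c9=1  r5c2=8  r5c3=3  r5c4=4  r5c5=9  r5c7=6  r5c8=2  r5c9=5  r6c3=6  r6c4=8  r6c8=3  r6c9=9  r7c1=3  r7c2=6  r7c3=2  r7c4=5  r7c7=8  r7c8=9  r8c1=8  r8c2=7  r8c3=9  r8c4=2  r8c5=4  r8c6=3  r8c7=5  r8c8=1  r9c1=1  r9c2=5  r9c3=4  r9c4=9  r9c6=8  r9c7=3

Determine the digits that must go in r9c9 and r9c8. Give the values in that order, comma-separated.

2,7

For r9c9:
  Consider where 2 can go in box 9.
  r7c9 is out (row 7 already has a 2).
  r8c9 is out (row 8 already has a 2).
  r9c8 is out (column 8 already has a 2).
  So the only cell in box 9 that can hold 2 is r9c9.
  So r9c9 = 2.
For r9c8:
  Row 9 already contains {1, 3, 4, 5, 8, 9}.
  Column 8 already contains {1, 2, 3, 4, 5, 6, 8, 9}.
  Its 3×3 block (box 9) already contains {1, 3, 5, 8, 9}.
  The only value from 1–9 not eliminated is 7, so r9c8 = 7.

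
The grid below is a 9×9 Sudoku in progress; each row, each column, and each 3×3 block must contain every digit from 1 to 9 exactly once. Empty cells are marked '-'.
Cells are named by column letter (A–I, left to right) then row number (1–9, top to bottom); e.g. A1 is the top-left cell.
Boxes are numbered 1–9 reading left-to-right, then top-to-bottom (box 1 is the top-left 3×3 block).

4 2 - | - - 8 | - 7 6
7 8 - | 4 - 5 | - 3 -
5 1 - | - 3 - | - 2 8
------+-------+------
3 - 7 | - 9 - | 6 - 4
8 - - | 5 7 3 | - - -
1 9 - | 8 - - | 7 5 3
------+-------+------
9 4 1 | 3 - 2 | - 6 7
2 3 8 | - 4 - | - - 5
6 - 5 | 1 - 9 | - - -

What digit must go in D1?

Row 1 already contains {2, 4, 6, 7, 8}.
Column D already contains {1, 3, 4, 5, 8}.
Its 3×3 block (box 2) already contains {3, 4, 5, 8}.
The only value from 1–9 not eliminated is 9, so D1 = 9.

9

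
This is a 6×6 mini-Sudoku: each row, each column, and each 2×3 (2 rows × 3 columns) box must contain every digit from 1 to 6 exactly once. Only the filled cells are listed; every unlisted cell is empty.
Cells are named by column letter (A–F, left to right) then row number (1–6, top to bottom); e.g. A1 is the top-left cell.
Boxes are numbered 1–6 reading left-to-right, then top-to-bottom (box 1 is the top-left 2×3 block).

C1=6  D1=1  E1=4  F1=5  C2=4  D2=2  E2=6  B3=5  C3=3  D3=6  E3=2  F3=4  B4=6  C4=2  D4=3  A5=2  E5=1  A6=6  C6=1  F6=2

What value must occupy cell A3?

Row 3 already contains {2, 3, 4, 5, 6}.
Column A already contains {2, 6}.
Its 2×3 block (box 3) already contains {2, 3, 5, 6}.
The only value from 1–6 not eliminated is 1, so A3 = 1.

1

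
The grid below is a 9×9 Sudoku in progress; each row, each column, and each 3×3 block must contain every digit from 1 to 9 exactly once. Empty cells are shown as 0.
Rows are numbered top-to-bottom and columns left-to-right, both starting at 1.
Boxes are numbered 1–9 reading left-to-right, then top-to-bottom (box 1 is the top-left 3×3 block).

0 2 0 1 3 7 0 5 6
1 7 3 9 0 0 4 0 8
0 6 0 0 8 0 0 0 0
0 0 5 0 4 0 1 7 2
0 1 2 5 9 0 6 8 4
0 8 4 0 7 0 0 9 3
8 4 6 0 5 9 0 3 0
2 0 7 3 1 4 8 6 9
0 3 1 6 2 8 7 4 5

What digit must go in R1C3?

8

Cell R1C3 itself could take any of {8, 9} by direct elimination.
Consider where 8 can go in row 1.
R1C1 is out (column 1 already has a 8).
R1C7 is out (column 7 already has a 8).
So the only cell in row 1 that can hold 8 is R1C3.
Therefore R1C3 = 8.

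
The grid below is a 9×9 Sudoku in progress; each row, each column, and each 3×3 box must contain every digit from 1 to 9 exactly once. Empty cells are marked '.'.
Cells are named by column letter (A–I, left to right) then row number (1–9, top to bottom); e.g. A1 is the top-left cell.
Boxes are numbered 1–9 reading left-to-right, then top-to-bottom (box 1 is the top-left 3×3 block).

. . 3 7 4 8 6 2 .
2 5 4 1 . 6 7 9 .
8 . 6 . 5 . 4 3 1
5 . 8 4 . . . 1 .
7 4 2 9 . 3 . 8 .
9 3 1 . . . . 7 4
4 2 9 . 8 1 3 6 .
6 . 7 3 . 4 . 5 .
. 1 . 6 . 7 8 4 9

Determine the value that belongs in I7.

Row 7 already contains {1, 2, 3, 4, 6, 8, 9}.
Column I already contains {1, 4, 9}.
Its 3×3 block (box 9) already contains {3, 4, 5, 6, 8, 9}.
The only value from 1–9 not eliminated is 7, so I7 = 7.

7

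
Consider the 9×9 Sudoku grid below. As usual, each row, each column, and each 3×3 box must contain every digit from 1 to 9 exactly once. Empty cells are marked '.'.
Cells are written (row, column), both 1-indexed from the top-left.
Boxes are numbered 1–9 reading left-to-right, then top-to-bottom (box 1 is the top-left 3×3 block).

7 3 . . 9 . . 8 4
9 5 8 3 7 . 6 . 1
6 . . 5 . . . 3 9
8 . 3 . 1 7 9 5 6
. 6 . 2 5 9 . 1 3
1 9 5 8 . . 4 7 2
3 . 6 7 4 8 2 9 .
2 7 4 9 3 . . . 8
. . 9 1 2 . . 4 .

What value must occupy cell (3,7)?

Row 3 already contains {3, 5, 6, 9}.
Column 7 already contains {2, 4, 6, 9}.
Its 3×3 block (box 3) already contains {1, 3, 4, 6, 8, 9}.
The only value from 1–9 not eliminated is 7, so (3,7) = 7.

7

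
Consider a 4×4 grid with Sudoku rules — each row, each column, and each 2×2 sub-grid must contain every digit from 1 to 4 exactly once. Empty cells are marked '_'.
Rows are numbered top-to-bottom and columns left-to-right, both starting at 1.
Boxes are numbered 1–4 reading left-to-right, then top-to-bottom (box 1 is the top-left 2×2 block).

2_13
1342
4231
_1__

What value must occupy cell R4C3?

Row 4 already contains {1}.
Column 3 already contains {1, 3, 4}.
Its 2×2 block (box 4) already contains {1, 3}.
The only value from 1–4 not eliminated is 2, so R4C3 = 2.

2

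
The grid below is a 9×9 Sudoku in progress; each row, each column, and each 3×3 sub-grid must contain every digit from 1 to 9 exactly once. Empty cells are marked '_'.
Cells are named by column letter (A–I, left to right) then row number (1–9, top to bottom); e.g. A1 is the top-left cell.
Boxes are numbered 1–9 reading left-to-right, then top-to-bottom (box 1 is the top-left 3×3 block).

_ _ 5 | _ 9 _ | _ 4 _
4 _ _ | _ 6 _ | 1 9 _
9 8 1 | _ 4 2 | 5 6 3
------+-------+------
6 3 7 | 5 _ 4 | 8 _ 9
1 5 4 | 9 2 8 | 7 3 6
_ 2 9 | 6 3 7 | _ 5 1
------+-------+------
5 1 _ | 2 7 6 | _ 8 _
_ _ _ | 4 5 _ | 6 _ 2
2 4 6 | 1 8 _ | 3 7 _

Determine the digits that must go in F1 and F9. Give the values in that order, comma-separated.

For F1:
  Consider where 1 can go in row 1.
  A1 is out (column A already has a 1).
  B1 is out (column B already has a 1).
  D1 is out (column D already has a 1).
  G1 is out (column G already has a 1).
  I1 is out (column I already has a 1).
  So the only cell in row 1 that can hold 1 is F1.
  So F1 = 1.
For F9:
  Row 9 already contains {1, 2, 3, 4, 6, 7, 8}.
  Column F already contains {2, 4, 6, 7, 8}.
  Its 3×3 block (box 8) already contains {1, 2, 4, 5, 6, 7, 8}.
  The only value from 1–9 not eliminated is 9, so F9 = 9.

1,9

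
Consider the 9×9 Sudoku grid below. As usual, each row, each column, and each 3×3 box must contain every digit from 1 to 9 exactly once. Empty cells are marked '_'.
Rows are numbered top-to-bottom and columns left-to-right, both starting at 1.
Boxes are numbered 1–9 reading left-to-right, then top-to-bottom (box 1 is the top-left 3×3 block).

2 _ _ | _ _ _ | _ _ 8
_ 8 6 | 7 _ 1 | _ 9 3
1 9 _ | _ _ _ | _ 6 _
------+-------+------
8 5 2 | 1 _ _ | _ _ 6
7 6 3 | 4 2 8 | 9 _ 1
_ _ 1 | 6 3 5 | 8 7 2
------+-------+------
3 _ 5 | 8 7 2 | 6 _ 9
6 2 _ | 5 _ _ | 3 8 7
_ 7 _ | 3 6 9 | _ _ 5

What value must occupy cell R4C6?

7

Row 4 already contains {1, 2, 5, 6, 8}.
Column 6 already contains {1, 2, 5, 8, 9}.
Its 3×3 block (box 5) already contains {1, 2, 3, 4, 5, 6, 8}.
The only value from 1–9 not eliminated is 7, so R4C6 = 7.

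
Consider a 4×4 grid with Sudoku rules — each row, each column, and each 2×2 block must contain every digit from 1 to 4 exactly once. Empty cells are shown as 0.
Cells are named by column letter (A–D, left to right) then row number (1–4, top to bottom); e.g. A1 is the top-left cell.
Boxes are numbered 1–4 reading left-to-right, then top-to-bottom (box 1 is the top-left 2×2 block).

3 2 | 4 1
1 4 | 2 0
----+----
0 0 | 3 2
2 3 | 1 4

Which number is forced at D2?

3

Row 2 already contains {1, 2, 4}.
Column D already contains {1, 2, 4}.
Its 2×2 block (box 2) already contains {1, 2, 4}.
The only value from 1–4 not eliminated is 3, so D2 = 3.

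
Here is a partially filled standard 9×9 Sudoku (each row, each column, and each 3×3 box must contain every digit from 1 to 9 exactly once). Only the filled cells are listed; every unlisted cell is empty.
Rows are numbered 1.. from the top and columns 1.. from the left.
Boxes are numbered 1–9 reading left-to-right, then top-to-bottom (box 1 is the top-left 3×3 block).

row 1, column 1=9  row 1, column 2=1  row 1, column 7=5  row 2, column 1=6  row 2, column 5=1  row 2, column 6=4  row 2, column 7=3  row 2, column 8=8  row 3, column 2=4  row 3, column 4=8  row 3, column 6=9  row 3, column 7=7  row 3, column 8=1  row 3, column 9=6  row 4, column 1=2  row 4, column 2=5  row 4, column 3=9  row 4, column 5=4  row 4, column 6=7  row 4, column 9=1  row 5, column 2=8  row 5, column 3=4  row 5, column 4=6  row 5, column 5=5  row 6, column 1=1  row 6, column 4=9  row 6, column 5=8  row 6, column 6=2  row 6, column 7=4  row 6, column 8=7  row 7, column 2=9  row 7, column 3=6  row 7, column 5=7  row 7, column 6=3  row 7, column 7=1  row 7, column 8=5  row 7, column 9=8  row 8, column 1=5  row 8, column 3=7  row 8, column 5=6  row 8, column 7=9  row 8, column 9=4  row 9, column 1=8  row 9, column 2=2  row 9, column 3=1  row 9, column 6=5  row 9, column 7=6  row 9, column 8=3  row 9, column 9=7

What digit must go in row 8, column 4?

Cell row 8, column 4 itself could take any of {1, 2} by direct elimination.
Consider where 1 can go in column 4.
row 1, column 4 is out (row 1 already has a 1).
row 2, column 4 is out (row 2 already has a 1).
row 4, column 4 is out (row 4 already has a 1).
row 7, column 4 is out (row 7 already has a 1).
row 9, column 4 is out (row 9 already has a 1).
So the only cell in column 4 that can hold 1 is row 8, column 4.
Therefore row 8, column 4 = 1.

1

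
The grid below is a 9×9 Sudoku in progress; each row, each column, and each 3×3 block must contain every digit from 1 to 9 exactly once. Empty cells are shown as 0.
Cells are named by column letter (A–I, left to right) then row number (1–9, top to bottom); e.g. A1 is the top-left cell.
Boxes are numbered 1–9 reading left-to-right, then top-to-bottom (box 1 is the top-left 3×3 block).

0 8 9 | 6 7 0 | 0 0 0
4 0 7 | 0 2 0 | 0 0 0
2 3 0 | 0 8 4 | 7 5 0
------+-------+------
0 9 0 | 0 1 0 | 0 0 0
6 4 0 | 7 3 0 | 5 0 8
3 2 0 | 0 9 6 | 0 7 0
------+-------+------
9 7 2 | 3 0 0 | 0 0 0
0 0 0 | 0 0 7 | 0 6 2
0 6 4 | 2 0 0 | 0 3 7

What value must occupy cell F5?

2

Row 5 already contains {3, 4, 5, 6, 7, 8}.
Column F already contains {4, 6, 7}.
Its 3×3 block (box 5) already contains {1, 3, 6, 7, 9}.
The only value from 1–9 not eliminated is 2, so F5 = 2.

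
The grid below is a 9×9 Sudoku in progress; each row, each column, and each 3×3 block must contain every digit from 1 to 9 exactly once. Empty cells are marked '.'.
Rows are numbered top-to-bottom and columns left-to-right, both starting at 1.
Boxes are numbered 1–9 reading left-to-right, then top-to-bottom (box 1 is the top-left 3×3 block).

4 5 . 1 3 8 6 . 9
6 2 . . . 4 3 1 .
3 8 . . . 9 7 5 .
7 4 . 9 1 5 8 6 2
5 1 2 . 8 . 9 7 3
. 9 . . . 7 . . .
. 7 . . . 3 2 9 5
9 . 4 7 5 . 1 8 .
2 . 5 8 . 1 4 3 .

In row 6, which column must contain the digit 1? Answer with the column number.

Consider where 1 can go in row 6.
r6c1 is out (box 4 already has a 1). r6c3 is out (box 4 already has a 1). r6c4 is out (column 4 already has a 1). r6c5 is out (column 5 already has a 1). The remaining empty cells in row 6 are similarly blocked.
So the only cell in row 6 that can hold 1 is r6c9.
That is column 9.

9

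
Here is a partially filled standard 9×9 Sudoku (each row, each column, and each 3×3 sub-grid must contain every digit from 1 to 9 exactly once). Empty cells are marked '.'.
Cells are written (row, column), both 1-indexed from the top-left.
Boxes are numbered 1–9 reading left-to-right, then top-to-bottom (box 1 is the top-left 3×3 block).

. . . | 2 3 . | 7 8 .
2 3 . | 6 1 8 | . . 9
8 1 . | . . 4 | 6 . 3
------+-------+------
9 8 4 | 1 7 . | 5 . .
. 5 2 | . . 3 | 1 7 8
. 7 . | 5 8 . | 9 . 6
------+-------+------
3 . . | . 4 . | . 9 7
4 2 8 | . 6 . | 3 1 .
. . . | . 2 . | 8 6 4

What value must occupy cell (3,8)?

2

Cell (3,8) itself could take any of {2, 5} by direct elimination.
Consider where 2 can go in box 3.
(1,9) is out (row 1 already has a 2).
(2,7) is out (row 2 already has a 2).
(2,8) is out (row 2 already has a 2).
So the only cell in box 3 that can hold 2 is (3,8).
Therefore (3,8) = 2.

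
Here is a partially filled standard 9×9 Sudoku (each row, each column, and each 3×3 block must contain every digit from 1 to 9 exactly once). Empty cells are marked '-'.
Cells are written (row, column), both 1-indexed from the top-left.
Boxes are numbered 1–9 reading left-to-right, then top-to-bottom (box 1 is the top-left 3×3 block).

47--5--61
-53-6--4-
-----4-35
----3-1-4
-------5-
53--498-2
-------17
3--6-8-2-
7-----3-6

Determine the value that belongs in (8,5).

Cell (8,5) itself could take any of {1, 7, 9} by direct elimination.
Consider where 7 can go in row 8.
(8,2) is out (column 2 already has a 7).
(8,3) is out (box 7 already has a 7).
(8,7) is out (box 9 already has a 7).
(8,9) is out (column 9 already has a 7).
So the only cell in row 8 that can hold 7 is (8,5).
Therefore (8,5) = 7.

7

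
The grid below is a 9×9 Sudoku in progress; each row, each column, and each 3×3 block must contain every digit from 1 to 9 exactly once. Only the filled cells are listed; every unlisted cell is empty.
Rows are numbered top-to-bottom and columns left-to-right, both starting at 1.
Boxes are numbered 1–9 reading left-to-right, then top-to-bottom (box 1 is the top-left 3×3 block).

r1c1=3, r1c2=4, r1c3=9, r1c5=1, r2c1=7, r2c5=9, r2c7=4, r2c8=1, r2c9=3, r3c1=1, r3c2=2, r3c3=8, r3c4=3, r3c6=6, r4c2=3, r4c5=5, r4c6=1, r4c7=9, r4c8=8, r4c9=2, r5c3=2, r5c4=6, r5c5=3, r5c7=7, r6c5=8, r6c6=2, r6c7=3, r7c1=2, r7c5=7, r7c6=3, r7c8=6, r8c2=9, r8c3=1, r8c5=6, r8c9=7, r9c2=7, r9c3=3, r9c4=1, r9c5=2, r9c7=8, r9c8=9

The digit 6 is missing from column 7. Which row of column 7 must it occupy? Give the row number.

Consider where 6 can go in column 7.
r3c7 is out (row 3 already has a 6).
r7c7 is out (row 7 already has a 6).
r8c7 is out (row 8 already has a 6).
So the only cell in column 7 that can hold 6 is r1c7.
That is row 1.

1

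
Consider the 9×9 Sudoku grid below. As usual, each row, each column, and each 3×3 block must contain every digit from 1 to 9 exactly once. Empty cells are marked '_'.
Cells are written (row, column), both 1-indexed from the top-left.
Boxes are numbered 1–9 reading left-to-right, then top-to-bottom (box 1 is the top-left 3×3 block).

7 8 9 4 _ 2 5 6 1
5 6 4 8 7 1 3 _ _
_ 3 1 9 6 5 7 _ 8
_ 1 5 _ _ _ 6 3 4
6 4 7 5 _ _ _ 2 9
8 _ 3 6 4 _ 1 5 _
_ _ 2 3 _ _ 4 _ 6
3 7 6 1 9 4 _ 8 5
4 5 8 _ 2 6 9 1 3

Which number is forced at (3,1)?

Row 3 already contains {1, 3, 5, 6, 7, 8, 9}.
Column 1 already contains {3, 4, 5, 6, 7, 8}.
Its 3×3 block (box 1) already contains {1, 3, 4, 5, 6, 7, 8, 9}.
The only value from 1–9 not eliminated is 2, so (3,1) = 2.

2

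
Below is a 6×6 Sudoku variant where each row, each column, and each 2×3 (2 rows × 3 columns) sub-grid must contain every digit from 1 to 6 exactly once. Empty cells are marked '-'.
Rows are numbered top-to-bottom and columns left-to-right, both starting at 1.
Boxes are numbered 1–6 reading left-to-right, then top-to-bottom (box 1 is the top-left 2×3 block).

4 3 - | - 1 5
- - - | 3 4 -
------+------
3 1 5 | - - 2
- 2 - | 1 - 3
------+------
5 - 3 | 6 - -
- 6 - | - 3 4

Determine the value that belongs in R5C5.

2

Row 5 already contains {3, 5, 6}.
Column 5 already contains {1, 3, 4}.
Its 2×3 block (box 6) already contains {3, 4, 6}.
The only value from 1–6 not eliminated is 2, so R5C5 = 2.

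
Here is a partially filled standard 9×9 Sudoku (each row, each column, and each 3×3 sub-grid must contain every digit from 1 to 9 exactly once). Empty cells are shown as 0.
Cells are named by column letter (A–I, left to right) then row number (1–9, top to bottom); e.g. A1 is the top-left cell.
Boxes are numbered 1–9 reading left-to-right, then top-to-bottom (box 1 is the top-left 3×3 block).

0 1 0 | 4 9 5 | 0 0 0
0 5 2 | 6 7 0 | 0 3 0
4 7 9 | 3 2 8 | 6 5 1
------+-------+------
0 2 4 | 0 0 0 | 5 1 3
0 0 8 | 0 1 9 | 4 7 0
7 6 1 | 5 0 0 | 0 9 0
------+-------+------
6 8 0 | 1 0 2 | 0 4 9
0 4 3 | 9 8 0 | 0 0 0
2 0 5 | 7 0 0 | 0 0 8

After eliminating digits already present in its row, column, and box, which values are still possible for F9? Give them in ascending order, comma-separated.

3,4,6

Row 9 already contains {2, 5, 7, 8}.
Column F already contains {2, 5, 8, 9}.
Its 3×3 block (box 8) already contains {1, 2, 7, 8, 9}.
Removing those from 1–9 leaves {3, 4, 6} as the candidates for F9.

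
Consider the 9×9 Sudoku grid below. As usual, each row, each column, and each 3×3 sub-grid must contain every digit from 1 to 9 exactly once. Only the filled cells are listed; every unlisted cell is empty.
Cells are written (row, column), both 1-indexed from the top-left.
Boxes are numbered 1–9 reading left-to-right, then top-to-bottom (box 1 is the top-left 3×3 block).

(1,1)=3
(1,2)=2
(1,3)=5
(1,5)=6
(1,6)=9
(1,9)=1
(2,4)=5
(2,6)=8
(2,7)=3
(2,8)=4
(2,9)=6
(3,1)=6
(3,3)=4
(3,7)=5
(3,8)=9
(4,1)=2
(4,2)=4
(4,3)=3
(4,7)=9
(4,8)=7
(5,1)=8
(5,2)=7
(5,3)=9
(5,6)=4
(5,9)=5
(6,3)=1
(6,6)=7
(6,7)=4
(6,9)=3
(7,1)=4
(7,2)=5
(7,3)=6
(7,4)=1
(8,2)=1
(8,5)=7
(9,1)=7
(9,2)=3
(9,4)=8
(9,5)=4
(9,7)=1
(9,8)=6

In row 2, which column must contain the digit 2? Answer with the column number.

5

Consider where 2 can go in row 2.
(2,1) is out (column 1 already has a 2).
(2,2) is out (column 2 already has a 2).
(2,3) is out (box 1 already has a 2).
So the only cell in row 2 that can hold 2 is (2,5).
That is column 5.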